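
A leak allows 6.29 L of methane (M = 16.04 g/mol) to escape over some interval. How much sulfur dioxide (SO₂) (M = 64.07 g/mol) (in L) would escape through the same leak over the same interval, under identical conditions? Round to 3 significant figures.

Using Graham's law: rate_SO₂/rate_CH₄ = √(M_CH₄/M_SO₂) = √(16.04/64.07) = √0.2504 = 0.5004.
So the volume for SO₂ is 6.29 × 0.5004 = 3.15 L.

3.15 L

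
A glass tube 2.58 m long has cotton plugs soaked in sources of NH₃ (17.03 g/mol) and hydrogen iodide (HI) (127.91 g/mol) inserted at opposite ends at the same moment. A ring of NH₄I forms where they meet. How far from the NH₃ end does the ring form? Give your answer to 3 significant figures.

Distances travelled in equal time are proportional to diffusion rates, so d_NH₃/d_HI = √(M_HI/M_NH₃) = √(127.91/17.03) = 2.741.
With d_NH₃ + d_HI = 2.58 m, d_HI = 2.58/(1 + 2.741) = 0.6897 m.
d_NH₃ = 2.58 − 0.6897 = 1.89 m.

1.89 m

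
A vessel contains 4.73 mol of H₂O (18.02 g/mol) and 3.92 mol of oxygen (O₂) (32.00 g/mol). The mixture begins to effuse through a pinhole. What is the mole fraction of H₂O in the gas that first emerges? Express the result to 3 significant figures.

Each component's effusion rate ∝ (its partial pressure)·(1/√M) ∝ n_i/√M_i.
So x_H₂O in the escaping gas = (n_H₂O/√M_H₂O) / Σ(n_i/√M_i)
= (4.73/√18.02) / (4.73/√18.02 + 3.92/√32.00) = 1.114/(1.114 + 0.6930) = 0.617.

0.617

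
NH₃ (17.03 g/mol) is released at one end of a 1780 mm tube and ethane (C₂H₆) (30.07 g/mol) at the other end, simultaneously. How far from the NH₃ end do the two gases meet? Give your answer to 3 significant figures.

1020 mm

The fronts meet when d_NH₃ + d_C₂H₆ = L with d_NH₃/d_C₂H₆ = √(M_C₂H₆/M_NH₃) (Graham's law). Here √(M_C₂H₆/M_NH₃) = √(30.07/17.03) = 1.329.
With d_NH₃ + d_C₂H₆ = 1780 mm, d_C₂H₆ = 1780/(1 + 1.329) = 764.3 mm.
d_NH₃ = 1780 − 764.3 = 1020 mm.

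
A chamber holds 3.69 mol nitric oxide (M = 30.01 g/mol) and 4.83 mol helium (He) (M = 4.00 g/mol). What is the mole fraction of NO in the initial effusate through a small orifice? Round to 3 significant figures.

0.218

Effusion rate of each component ∝ n_i/√M_i (partial pressure × 1/√M).
Mole fraction of NO in the effusate = (n_NO/√M_NO) / (n_NO/√M_NO + n_He/√M_He)
= (3.69/√30.01) / (3.69/√30.01 + 4.83/√4.00) = 0.6736/(0.6736 + 2.415) = 0.218.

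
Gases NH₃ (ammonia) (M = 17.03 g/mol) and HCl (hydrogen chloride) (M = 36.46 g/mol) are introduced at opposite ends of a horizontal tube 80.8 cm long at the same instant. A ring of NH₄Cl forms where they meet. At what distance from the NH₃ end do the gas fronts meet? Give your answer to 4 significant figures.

The fronts meet when d_NH₃ + d_HCl = L with d_NH₃/d_HCl = √(M_HCl/M_NH₃) (Graham's law). Here √(M_HCl/M_NH₃) = √(36.46/17.03) = 1.463.
With d_NH₃ + d_HCl = 80.8 cm, d_HCl = 80.8/(1 + 1.463) = 32.80 cm.
d_NH₃ = 80.8 − 32.80 = 48.00 cm.

48.00 cm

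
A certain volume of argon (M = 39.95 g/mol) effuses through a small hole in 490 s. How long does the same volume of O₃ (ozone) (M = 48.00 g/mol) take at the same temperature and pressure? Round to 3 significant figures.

537 s

Since effusion rate ∝ 1/√M, t_O₃/t_Ar = √(M_O₃/M_Ar) = √(48.00/39.95) = √1.202 = 1.096.
So the time for O₃ is 490 × 1.096 = 537 s.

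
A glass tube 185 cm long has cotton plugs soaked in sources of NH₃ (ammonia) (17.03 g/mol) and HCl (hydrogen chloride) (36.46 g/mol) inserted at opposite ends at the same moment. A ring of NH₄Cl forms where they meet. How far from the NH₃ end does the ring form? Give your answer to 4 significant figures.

Distances travelled in equal time are proportional to diffusion rates, so d_NH₃/d_HCl = √(M_HCl/M_NH₃) = √(36.46/17.03) = 1.463.
With d_NH₃ + d_HCl = 185 cm, d_HCl = 185/(1 + 1.463) = 75.11 cm.
d_NH₃ = 185 − 75.11 = 109.9 cm.

109.9 cm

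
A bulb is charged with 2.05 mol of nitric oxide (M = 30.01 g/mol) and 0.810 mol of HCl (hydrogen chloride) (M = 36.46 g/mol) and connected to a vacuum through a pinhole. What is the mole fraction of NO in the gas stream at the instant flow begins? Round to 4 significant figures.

Rate_i ∝ x_i/√M_i (Graham's law weighted by mole fraction), so the effusate composition follows n_i/√M_i.
x_NO(eff) = (n_NO/√M_NO) / (n_NO/√M_NO + n_HCl/√M_HCl)
= (2.05/√30.01) / (2.05/√30.01 + 0.810/√36.46) = 0.3742/(0.3742 + 0.1341) = 0.7361.

0.7361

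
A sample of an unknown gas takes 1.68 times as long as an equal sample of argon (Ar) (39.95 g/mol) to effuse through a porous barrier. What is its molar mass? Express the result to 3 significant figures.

113 g/mol

By Graham's law, t_X/t_Ar = √(M_X/M_Ar).
1.68 = √(M_X/39.95)
M_X = 39.95 × 1.68² = 39.95 × 2.822 = 113 g/mol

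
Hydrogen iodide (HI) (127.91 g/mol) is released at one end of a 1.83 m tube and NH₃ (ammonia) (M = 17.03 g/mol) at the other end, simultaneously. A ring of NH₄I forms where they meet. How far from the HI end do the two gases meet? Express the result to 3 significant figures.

In equal time, each gas travels a distance ∝ its rate ∝ 1/√M, so d_HI/d_NH₃ = √(M_NH₃/M_HI) = √(17.03/127.91) = 0.3649.
With d_HI + d_NH₃ = 1.83 m, d_NH₃ = 1.83/(1 + 0.3649) = 1.341 m.
d_HI = 1.83 − 1.341 = 0.489 m.

0.489 m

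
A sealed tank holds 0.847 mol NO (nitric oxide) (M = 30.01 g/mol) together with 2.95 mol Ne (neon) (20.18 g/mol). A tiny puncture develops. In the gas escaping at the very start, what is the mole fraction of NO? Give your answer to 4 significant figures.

Rate_i ∝ x_i/√M_i (Graham's law weighted by mole fraction), so the effusate composition follows n_i/√M_i.
x_NO(eff) = (n_NO/√M_NO) / (n_NO/√M_NO + n_Ne/√M_Ne)
= (0.847/√30.01) / (0.847/√30.01 + 2.95/√20.18) = 0.1546/(0.1546 + 0.6567) = 0.1906.

0.1906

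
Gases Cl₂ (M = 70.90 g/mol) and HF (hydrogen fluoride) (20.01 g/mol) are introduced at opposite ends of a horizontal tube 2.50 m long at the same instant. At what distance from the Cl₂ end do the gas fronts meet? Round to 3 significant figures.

0.867 m

The fronts meet when d_Cl₂ + d_HF = L with d_Cl₂/d_HF = √(M_HF/M_Cl₂) (Graham's law). Here √(M_HF/M_Cl₂) = √(20.01/70.90) = 0.5313.
With d_Cl₂ + d_HF = 2.50 m, d_HF = 2.50/(1 + 0.5313) = 1.633 m.
d_Cl₂ = 2.50 − 1.633 = 0.867 m.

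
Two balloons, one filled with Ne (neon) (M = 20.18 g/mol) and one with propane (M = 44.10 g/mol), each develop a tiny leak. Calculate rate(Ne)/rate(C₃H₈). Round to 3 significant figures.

1.48

Graham's law gives rate_Ne/rate_C₃H₈ = √(M_C₃H₈/M_Ne) = √(44.10/20.18) = √2.185 = 1.48.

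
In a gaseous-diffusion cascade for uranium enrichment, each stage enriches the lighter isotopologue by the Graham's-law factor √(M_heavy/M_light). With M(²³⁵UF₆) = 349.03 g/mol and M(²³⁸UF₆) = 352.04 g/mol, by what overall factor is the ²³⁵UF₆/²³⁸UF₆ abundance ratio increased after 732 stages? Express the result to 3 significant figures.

Each stage multiplies the ratio by α = √(352.04/349.03), so after 732 stages the overall factor is α^732 = (352.04/349.03)^(732/2).
= 1.00862^366 = 23.2.

23.2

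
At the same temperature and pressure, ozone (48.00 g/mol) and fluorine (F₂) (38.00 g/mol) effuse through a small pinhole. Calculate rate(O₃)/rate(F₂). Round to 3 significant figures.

By Graham's law, rate_O₃/rate_F₂ = √(M_F₂/M_O₃) = √(38.00/48.00) = √0.7917 = 0.890.

0.890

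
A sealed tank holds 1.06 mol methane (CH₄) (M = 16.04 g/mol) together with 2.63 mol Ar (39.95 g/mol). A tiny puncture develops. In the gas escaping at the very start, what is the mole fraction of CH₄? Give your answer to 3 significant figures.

0.389

Each component's effusion rate ∝ (its partial pressure)·(1/√M) ∝ n_i/√M_i.
x_CH₄(eff) = (n_CH₄/√M_CH₄) / (n_CH₄/√M_CH₄ + n_Ar/√M_Ar)
= (1.06/√16.04) / (1.06/√16.04 + 2.63/√39.95) = 0.2647/(0.2647 + 0.4161) = 0.389.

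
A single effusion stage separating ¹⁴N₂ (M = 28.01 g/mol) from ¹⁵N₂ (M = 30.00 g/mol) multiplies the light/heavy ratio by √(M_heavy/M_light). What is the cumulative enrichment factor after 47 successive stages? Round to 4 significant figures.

Each stage multiplies the ratio by α = √(30.00/28.01), so after 47 stages the overall factor is α^47 = (30.00/28.01)^(47/2).
= 1.07105^(47/2) = 5.018.

5.018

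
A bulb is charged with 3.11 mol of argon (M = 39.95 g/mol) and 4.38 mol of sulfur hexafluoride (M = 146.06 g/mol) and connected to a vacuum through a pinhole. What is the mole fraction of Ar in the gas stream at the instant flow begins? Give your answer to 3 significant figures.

0.576

Rate_i ∝ x_i/√M_i (Graham's law weighted by mole fraction), so the effusate composition follows n_i/√M_i.
Mole fraction of Ar in the effusate = (n_Ar/√M_Ar) / (n_Ar/√M_Ar + n_SF₆/√M_SF₆)
= (3.11/√39.95) / (3.11/√39.95 + 4.38/√146.06) = 0.4920/(0.4920 + 0.3624) = 0.576.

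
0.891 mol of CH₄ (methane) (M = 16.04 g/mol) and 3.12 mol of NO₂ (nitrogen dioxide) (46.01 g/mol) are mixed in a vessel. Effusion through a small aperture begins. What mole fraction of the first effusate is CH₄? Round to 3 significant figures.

0.326

Each component's effusion rate ∝ (its partial pressure)·(1/√M) ∝ n_i/√M_i.
So x_CH₄ in the escaping gas = (n_CH₄/√M_CH₄) / Σ(n_i/√M_i)
= (0.891/√16.04) / (0.891/√16.04 + 3.12/√46.01) = 0.2225/(0.2225 + 0.4600) = 0.326.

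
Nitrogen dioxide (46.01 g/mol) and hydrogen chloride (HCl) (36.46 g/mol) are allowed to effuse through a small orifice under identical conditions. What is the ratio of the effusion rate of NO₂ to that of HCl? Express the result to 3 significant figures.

0.890

Since effusion rate ∝ 1/√M, rate_NO₂/rate_HCl = √(M_HCl/M_NO₂) = √(36.46/46.01) = √0.7924 = 0.890.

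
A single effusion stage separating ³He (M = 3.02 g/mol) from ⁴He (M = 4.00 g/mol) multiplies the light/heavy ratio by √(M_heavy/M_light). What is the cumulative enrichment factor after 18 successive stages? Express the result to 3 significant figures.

12.5

Overall factor = α^18 with α = √(4.00/3.02), i.e. (4.00/3.02)^(18/2).
= 1.32450^9 = 12.5.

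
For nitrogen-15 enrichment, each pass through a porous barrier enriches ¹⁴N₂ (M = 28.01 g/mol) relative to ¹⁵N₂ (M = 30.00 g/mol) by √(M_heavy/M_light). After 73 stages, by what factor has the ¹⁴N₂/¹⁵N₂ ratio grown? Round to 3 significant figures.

Overall factor = α^73 with α = √(30.00/28.01), i.e. (30.00/28.01)^(73/2).
= 1.07105^(73/2) = 12.2.

12.2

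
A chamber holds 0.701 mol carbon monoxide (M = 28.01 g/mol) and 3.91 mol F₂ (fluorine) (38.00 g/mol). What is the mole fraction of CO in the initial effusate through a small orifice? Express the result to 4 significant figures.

Each component's effusion rate ∝ (its partial pressure)·(1/√M) ∝ n_i/√M_i.
So x_CO in the escaping gas = (n_CO/√M_CO) / Σ(n_i/√M_i)
= (0.701/√28.01) / (0.701/√28.01 + 3.91/√38.00) = 0.1325/(0.1325 + 0.6343) = 0.1727.

0.1727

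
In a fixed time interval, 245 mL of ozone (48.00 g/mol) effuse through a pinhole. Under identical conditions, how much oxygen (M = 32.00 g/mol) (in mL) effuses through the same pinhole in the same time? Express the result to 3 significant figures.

Since effusion rate ∝ 1/√M, rate_O₂/rate_O₃ = √(M_O₃/M_O₂) = √(48.00/32.00) = √1.500 = 1.225.
So the volume for O₂ is 245 × 1.225 = 300 mL.

300 mL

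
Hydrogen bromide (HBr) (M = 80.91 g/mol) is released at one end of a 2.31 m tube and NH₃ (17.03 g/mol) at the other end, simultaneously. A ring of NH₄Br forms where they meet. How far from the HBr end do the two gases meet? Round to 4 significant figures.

0.7265 m

Graham's law gives d_HBr/d_NH₃ = rate_HBr/rate_NH₃ = √(M_NH₃/M_HBr) = √(17.03/80.91) = 0.4588.
With d_HBr + d_NH₃ = 2.31 m, d_NH₃ = 2.31/(1 + 0.4588) = 1.584 m.
d_HBr = 2.31 − 1.584 = 0.7265 m.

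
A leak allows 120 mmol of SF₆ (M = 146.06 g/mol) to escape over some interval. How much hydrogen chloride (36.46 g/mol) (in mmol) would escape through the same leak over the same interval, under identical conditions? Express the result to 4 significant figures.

240.2 mmol

Graham's law gives rate_HCl/rate_SF₆ = √(M_SF₆/M_HCl) = √(146.06/36.46) = √4.006 = 2.002.
So the amount for HCl is 120 × 2.002 = 240.2 mmol.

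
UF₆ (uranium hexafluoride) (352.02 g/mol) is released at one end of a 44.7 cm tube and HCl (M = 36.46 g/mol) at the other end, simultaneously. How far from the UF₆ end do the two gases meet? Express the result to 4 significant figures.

10.88 cm

Graham's law gives d_UF₆/d_HCl = rate_UF₆/rate_HCl = √(M_HCl/M_UF₆) = √(36.46/352.02) = 0.3218.
With d_UF₆ + d_HCl = 44.7 cm, d_HCl = 44.7/(1 + 0.3218) = 33.82 cm.
d_UF₆ = 44.7 − 33.82 = 10.88 cm.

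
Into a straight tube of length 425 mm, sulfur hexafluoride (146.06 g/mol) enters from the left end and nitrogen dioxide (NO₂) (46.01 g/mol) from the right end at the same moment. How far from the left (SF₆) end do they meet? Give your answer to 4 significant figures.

Graham's law gives d_SF₆/d_NO₂ = rate_SF₆/rate_NO₂ = √(M_NO₂/M_SF₆) = √(46.01/146.06) = 0.5613.
With d_SF₆ + d_NO₂ = 425 mm, d_NO₂ = 425/(1 + 0.5613) = 272.2 mm.
d_SF₆ = 425 − 272.2 = 152.8 mm.

152.8 mm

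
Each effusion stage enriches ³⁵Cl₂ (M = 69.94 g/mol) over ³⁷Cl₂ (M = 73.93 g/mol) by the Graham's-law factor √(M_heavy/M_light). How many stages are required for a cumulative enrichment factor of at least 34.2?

128

Per stage α = (73.93/69.94)^(1/2) = 1.05705^0.5, giving ln α = 0.02774.
Need α^N ≥ 34.2 ⇒ N ≥ ln(34.2) / ln α = 3.532 / 0.02774 = 127.33.
Minimum whole number of stages: N = 128.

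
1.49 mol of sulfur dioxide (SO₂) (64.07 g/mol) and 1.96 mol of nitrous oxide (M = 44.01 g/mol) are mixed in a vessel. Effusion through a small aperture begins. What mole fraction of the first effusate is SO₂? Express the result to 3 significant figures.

The effusion rate of species i is ∝ p_i/√M_i ∝ n_i/√M_i.
x_SO₂(eff) = (n_SO₂/√M_SO₂) / (n_SO₂/√M_SO₂ + n_N₂O/√M_N₂O)
= (1.49/√64.07) / (1.49/√64.07 + 1.96/√44.01) = 0.1861/(0.1861 + 0.2954) = 0.387.

0.387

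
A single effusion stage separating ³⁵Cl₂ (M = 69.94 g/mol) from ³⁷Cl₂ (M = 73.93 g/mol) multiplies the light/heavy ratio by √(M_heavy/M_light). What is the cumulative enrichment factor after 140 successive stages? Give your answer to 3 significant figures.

The single-stage factor is √(M_heavy/M_light), so 140 stages give [√(73.93/69.94)]^140 = (73.93/69.94)^(140/2).
= 1.05705^70 = 48.6.

48.6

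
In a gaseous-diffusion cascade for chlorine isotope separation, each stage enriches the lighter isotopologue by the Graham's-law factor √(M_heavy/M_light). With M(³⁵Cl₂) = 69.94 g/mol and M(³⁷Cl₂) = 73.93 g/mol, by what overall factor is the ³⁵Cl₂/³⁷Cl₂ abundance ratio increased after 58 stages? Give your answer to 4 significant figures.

4.998

The single-stage factor is √(M_heavy/M_light), so 58 stages give [√(73.93/69.94)]^58 = (73.93/69.94)^(58/2).
= 1.05705^29 = 4.998.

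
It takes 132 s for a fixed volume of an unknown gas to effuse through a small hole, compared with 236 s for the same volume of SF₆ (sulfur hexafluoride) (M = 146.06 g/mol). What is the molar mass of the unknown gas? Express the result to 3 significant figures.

Since effusion rate ∝ 1/√M, t_X/t_SF₆ = √(M_X/M_SF₆).
132/236 = 0.5593 = √(M_X/146.06)
M_X = 146.06 × 0.5593² = 146.06 × 0.3128 = 45.7 g/mol

45.7 g/mol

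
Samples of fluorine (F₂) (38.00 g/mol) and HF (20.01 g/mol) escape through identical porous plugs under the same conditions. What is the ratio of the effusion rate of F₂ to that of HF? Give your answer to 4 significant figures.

By Graham's law, rate_F₂/rate_HF = √(M_HF/M_F₂) = √(20.01/38.00) = √0.5266 = 0.7257.

0.7257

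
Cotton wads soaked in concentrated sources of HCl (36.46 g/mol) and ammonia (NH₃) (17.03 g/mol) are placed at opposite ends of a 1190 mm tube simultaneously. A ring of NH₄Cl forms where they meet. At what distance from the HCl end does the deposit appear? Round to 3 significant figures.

483 mm

In equal time, each gas travels a distance ∝ its rate ∝ 1/√M, so d_HCl/d_NH₃ = √(M_NH₃/M_HCl) = √(17.03/36.46) = 0.6834.
With d_HCl + d_NH₃ = 1190 mm, d_NH₃ = 1190/(1 + 0.6834) = 706.9 mm.
d_HCl = 1190 − 706.9 = 483 mm.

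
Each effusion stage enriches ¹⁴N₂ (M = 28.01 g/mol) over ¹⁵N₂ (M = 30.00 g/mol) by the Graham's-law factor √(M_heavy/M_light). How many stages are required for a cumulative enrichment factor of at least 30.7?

100

Per stage α = (30.00/28.01)^(1/2) = 1.07105^0.5, giving ln α = 0.03432.
Need α^N ≥ 30.7 ⇒ N ≥ ln(30.7) / ln α = 3.424 / 0.03432 = 99.78.
Minimum whole number of stages: N = 100.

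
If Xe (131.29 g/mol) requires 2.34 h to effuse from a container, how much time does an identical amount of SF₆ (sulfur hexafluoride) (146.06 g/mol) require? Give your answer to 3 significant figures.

2.47 h

Since effusion rate ∝ 1/√M, t_SF₆/t_Xe = √(M_SF₆/M_Xe) = √(146.06/131.29) = √1.112 = 1.055.
So the time for SF₆ is 2.34 × 1.055 = 2.47 h.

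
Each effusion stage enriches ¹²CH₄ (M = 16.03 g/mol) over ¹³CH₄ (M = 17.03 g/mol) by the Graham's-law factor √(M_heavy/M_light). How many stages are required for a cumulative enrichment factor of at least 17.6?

95

With α = √(17.03/16.03) per stage, ln α = ½ ln(1.06238) = 0.03026.
Need α^N ≥ 17.6 ⇒ N ≥ ln(17.6) / ln α = 2.868 / 0.03026 = 94.78.
Rounding up, N = 95 stages.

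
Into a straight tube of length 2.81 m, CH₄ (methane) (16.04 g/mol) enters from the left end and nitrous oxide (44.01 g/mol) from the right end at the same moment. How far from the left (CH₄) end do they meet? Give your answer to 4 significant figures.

1.752 m

Graham's law gives d_CH₄/d_N₂O = rate_CH₄/rate_N₂O = √(M_N₂O/M_CH₄) = √(44.01/16.04) = 1.656.
With d_CH₄ + d_N₂O = 2.81 m, d_N₂O = 2.81/(1 + 1.656) = 1.058 m.
d_CH₄ = 2.81 − 1.058 = 1.752 m.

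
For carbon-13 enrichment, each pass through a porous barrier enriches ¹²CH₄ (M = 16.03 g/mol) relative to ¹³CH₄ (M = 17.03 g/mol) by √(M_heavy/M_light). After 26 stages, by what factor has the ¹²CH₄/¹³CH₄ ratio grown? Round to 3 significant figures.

Each stage multiplies the ratio by α = √(17.03/16.03), so after 26 stages the overall factor is α^26 = (17.03/16.03)^(26/2).
= 1.06238^13 = 2.20.

2.20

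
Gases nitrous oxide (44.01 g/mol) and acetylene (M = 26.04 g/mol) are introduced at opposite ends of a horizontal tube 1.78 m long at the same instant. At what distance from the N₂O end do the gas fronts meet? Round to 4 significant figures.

0.7739 m

The fronts meet when d_N₂O + d_C₂H₂ = L with d_N₂O/d_C₂H₂ = √(M_C₂H₂/M_N₂O) (Graham's law). Here √(M_C₂H₂/M_N₂O) = √(26.04/44.01) = 0.7692.
With d_N₂O + d_C₂H₂ = 1.78 m, d_C₂H₂ = 1.78/(1 + 0.7692) = 1.006 m.
d_N₂O = 1.78 − 1.006 = 0.7739 m.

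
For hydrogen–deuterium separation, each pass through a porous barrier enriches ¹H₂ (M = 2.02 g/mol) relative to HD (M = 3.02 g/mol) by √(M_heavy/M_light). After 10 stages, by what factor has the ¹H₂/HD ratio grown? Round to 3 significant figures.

7.47

The single-stage factor is √(M_heavy/M_light), so 10 stages give [√(3.02/2.02)]^10 = (3.02/2.02)^(10/2).
= 1.49505^5 = 7.47.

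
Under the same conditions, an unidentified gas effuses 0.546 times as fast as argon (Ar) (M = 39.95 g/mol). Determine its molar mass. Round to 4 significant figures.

134.0 g/mol

By Graham's law, rate_X/rate_Ar = √(M_Ar/M_X).
0.546 = √(39.95/M_X)
M_X = 39.95 / 0.546² = 39.95 / 0.2981 = 134.0 g/mol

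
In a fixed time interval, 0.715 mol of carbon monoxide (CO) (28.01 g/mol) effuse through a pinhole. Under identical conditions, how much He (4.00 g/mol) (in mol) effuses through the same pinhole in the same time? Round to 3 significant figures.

By Graham's law, rate_He/rate_CO = √(M_CO/M_He) = √(28.01/4.00) = √7.003 = 2.646.
So the amount for He is 0.715 × 2.646 = 1.89 mol.

1.89 mol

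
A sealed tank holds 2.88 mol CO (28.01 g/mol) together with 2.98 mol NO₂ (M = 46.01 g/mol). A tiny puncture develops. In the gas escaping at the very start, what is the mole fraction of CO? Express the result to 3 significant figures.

The effusion rate of species i is ∝ p_i/√M_i ∝ n_i/√M_i.
Mole fraction of CO in the effusate = (n_CO/√M_CO) / (n_CO/√M_CO + n_NO₂/√M_NO₂)
= (2.88/√28.01) / (2.88/√28.01 + 2.98/√46.01) = 0.5442/(0.5442 + 0.4393) = 0.553.

0.553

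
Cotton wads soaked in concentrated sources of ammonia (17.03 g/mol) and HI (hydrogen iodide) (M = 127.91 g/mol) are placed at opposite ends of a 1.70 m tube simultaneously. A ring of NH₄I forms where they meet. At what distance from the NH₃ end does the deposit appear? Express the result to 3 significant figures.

Graham's law gives d_NH₃/d_HI = rate_NH₃/rate_HI = √(M_HI/M_NH₃) = √(127.91/17.03) = 2.741.
With d_NH₃ + d_HI = 1.70 m, d_HI = 1.70/(1 + 2.741) = 0.4545 m.
d_NH₃ = 1.70 − 0.4545 = 1.25 m.

1.25 m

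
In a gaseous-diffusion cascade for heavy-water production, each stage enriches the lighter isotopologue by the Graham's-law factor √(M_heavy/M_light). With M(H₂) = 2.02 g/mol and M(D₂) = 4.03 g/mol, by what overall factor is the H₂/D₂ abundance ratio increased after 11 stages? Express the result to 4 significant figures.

44.64

Overall factor = α^11 with α = √(4.03/2.02), i.e. (4.03/2.02)^(11/2).
= 1.99505^(11/2) = 44.64.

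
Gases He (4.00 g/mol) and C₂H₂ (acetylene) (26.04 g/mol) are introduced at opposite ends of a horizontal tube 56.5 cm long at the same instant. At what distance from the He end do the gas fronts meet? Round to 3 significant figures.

Distances travelled in equal time are proportional to diffusion rates, so d_He/d_C₂H₂ = √(M_C₂H₂/M_He) = √(26.04/4.00) = 2.551.
With d_He + d_C₂H₂ = 56.5 cm, d_C₂H₂ = 56.5/(1 + 2.551) = 15.91 cm.
d_He = 56.5 − 15.91 = 40.6 cm.

40.6 cm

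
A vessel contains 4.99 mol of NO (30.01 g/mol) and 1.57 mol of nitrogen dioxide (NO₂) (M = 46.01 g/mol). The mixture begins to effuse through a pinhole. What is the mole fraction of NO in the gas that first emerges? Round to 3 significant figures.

Effusion rate of each component ∝ n_i/√M_i (partial pressure × 1/√M).
Mole fraction of NO in the effusate = (n_NO/√M_NO) / (n_NO/√M_NO + n_NO₂/√M_NO₂)
= (4.99/√30.01) / (4.99/√30.01 + 1.57/√46.01) = 0.9109/(0.9109 + 0.2315) = 0.797.

0.797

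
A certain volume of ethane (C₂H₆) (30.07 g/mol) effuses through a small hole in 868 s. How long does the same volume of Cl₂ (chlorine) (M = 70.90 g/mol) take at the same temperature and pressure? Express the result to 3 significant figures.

1330 s

From Graham's law, t_Cl₂/t_C₂H₆ = √(M_Cl₂/M_C₂H₆) = √(70.90/30.07) = √2.358 = 1.536.
So the time for Cl₂ is 868 × 1.536 = 1330 s.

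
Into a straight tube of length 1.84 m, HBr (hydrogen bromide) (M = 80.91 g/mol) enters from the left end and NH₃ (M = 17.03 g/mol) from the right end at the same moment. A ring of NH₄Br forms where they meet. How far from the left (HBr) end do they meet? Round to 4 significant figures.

Distances travelled in equal time are proportional to diffusion rates, so d_HBr/d_NH₃ = √(M_NH₃/M_HBr) = √(17.03/80.91) = 0.4588.
With d_HBr + d_NH₃ = 1.84 m, d_NH₃ = 1.84/(1 + 0.4588) = 1.261 m.
d_HBr = 1.84 − 1.261 = 0.5787 m.

0.5787 m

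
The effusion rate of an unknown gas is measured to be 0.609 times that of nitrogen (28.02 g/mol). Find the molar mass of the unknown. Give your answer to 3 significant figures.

From Graham's law, rate_X/rate_N₂ = √(M_N₂/M_X).
0.609 = √(28.02/M_X)
M_X = 28.02 / 0.609² = 28.02 / 0.3709 = 75.5 g/mol

75.5 g/mol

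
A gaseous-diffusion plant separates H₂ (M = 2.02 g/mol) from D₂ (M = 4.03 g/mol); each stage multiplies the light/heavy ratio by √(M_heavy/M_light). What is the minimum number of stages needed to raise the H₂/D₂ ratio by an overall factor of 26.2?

10

Per stage α = (4.03/2.02)^(1/2) = 1.99505^0.5, giving ln α = 0.3453.
Need α^N ≥ 26.2 ⇒ N ≥ ln(26.2) / ln α = 3.266 / 0.3453 = 9.46.
So at least 10 stages are needed.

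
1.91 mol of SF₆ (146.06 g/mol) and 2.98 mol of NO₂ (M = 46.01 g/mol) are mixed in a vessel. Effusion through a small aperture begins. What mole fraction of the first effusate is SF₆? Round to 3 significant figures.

Effusion rate of each component ∝ n_i/√M_i (partial pressure × 1/√M).
x_SF₆(eff) = (n_SF₆/√M_SF₆) / (n_SF₆/√M_SF₆ + n_NO₂/√M_NO₂)
= (1.91/√146.06) / (1.91/√146.06 + 2.98/√46.01) = 0.1580/(0.1580 + 0.4393) = 0.265.

0.265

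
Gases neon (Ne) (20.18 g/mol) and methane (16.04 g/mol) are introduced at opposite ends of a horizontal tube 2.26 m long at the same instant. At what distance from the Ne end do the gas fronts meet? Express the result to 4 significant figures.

Graham's law gives d_Ne/d_CH₄ = rate_Ne/rate_CH₄ = √(M_CH₄/M_Ne) = √(16.04/20.18) = 0.8915.
With d_Ne + d_CH₄ = 2.26 m, d_CH₄ = 2.26/(1 + 0.8915) = 1.195 m.
d_Ne = 2.26 − 1.195 = 1.065 m.

1.065 m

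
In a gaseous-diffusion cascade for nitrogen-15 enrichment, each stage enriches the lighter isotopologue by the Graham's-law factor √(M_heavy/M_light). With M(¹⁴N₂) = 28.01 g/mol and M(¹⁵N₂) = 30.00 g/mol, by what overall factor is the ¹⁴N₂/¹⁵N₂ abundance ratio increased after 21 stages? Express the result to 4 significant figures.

2.056

After 21 stages the ratio has grown by (√(30.00/28.01))^21 = (30.00/28.01)^(21/2).
= 1.07105^(21/2) = 2.056.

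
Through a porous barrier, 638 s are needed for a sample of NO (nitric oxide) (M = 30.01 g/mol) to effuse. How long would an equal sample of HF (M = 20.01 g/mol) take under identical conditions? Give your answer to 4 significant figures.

Graham's law gives t_HF/t_NO = √(M_HF/M_NO) = √(20.01/30.01) = √0.6668 = 0.8166.
So the time for HF is 638 × 0.8166 = 521.0 s.

521.0 s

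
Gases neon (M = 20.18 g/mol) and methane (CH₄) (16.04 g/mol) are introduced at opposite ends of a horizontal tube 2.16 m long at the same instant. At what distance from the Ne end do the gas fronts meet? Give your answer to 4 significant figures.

1.018 m

Graham's law gives d_Ne/d_CH₄ = rate_Ne/rate_CH₄ = √(M_CH₄/M_Ne) = √(16.04/20.18) = 0.8915.
With d_Ne + d_CH₄ = 2.16 m, d_CH₄ = 2.16/(1 + 0.8915) = 1.142 m.
d_Ne = 2.16 − 1.142 = 1.018 m.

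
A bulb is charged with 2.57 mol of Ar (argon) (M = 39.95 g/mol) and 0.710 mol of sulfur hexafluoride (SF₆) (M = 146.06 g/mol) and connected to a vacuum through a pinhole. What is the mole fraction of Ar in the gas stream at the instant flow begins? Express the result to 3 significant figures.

0.874

Effusion rate of each component ∝ n_i/√M_i (partial pressure × 1/√M).
Mole fraction of Ar in the effusate = (n_Ar/√M_Ar) / (n_Ar/√M_Ar + n_SF₆/√M_SF₆)
= (2.57/√39.95) / (2.57/√39.95 + 0.710/√146.06) = 0.4066/(0.4066 + 0.05875) = 0.874.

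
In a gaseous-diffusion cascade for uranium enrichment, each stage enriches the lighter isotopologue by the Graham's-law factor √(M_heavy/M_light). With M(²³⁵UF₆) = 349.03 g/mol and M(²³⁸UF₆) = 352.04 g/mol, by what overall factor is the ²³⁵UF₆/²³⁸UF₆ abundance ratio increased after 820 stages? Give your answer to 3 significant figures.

After 820 stages the ratio has grown by (√(352.04/349.03))^820 = (352.04/349.03)^(820/2).
= 1.00862^410 = 33.8.

33.8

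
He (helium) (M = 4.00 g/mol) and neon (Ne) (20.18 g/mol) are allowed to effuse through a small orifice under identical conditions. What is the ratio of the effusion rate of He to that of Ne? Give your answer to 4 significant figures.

Graham's law gives rate_He/rate_Ne = √(M_Ne/M_He) = √(20.18/4.00) = √5.045 = 2.246.

2.246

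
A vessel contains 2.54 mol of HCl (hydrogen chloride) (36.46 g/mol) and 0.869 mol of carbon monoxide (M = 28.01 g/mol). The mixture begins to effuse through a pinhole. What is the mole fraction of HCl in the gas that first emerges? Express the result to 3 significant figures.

Effusion rate of each component ∝ n_i/√M_i (partial pressure × 1/√M).
So x_HCl in the escaping gas = (n_HCl/√M_HCl) / Σ(n_i/√M_i)
= (2.54/√36.46) / (2.54/√36.46 + 0.869/√28.01) = 0.4207/(0.4207 + 0.1642) = 0.719.

0.719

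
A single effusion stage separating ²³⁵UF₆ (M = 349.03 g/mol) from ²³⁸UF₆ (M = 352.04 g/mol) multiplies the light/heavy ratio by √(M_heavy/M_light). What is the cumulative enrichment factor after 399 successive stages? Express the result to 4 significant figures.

After 399 stages the ratio has grown by (√(352.04/349.03))^399 = (352.04/349.03)^(399/2).
= 1.00862^(399/2) = 5.546.

5.546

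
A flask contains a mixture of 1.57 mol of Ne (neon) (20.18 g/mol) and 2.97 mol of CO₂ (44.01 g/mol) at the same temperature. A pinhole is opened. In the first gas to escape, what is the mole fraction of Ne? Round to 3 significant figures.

Effusion rate of each component ∝ n_i/√M_i (partial pressure × 1/√M).
x_Ne(eff) = (n_Ne/√M_Ne) / (n_Ne/√M_Ne + n_CO₂/√M_CO₂)
= (1.57/√20.18) / (1.57/√20.18 + 2.97/√44.01) = 0.3495/(0.3495 + 0.4477) = 0.438.

0.438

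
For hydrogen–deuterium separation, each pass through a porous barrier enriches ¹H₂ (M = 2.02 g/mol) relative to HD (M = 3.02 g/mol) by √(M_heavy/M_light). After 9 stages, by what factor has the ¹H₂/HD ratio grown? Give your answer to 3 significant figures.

6.11

The single-stage factor is √(M_heavy/M_light), so 9 stages give [√(3.02/2.02)]^9 = (3.02/2.02)^(9/2).
= 1.49505^(9/2) = 6.11.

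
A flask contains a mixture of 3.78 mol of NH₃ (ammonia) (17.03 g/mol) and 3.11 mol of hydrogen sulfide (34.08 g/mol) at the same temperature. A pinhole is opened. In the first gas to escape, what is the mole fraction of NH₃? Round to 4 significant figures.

The effusion rate of species i is ∝ p_i/√M_i ∝ n_i/√M_i.
x_NH₃(eff) = (n_NH₃/√M_NH₃) / (n_NH₃/√M_NH₃ + n_H₂S/√M_H₂S)
= (3.78/√17.03) / (3.78/√17.03 + 3.11/√34.08) = 0.9160/(0.9160 + 0.5327) = 0.6323.

0.6323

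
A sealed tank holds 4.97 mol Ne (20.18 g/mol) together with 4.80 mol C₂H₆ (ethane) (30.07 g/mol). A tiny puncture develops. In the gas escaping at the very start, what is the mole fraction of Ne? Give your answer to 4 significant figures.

0.5583

Effusion rate of each component ∝ n_i/√M_i (partial pressure × 1/√M).
So x_Ne in the escaping gas = (n_Ne/√M_Ne) / Σ(n_i/√M_i)
= (4.97/√20.18) / (4.97/√20.18 + 4.80/√30.07) = 1.106/(1.106 + 0.8753) = 0.5583.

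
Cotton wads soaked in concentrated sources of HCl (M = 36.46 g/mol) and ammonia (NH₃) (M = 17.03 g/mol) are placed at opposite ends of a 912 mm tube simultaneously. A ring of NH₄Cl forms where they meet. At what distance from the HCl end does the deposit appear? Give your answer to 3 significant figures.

370 mm

Graham's law gives d_HCl/d_NH₃ = rate_HCl/rate_NH₃ = √(M_NH₃/M_HCl) = √(17.03/36.46) = 0.6834.
With d_HCl + d_NH₃ = 912 mm, d_NH₃ = 912/(1 + 0.6834) = 541.7 mm.
d_HCl = 912 − 541.7 = 370 mm.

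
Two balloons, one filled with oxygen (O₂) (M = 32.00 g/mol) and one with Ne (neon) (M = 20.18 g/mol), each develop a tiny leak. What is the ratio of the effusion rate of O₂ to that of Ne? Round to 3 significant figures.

0.794

Graham's law gives rate_O₂/rate_Ne = √(M_Ne/M_O₂) = √(20.18/32.00) = √0.6306 = 0.794.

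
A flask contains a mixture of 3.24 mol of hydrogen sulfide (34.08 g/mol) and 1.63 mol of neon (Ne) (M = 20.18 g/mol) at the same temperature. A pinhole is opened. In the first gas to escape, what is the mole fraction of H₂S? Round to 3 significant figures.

0.605

Effusion rate of each component ∝ n_i/√M_i (partial pressure × 1/√M).
So x_H₂S in the escaping gas = (n_H₂S/√M_H₂S) / Σ(n_i/√M_i)
= (3.24/√34.08) / (3.24/√34.08 + 1.63/√20.18) = 0.5550/(0.5550 + 0.3628) = 0.605.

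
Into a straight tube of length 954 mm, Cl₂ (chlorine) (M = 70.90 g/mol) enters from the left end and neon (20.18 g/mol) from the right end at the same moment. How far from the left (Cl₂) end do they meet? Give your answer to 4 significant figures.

331.9 mm

In equal time, each gas travels a distance ∝ its rate ∝ 1/√M, so d_Cl₂/d_Ne = √(M_Ne/M_Cl₂) = √(20.18/70.90) = 0.5335.
With d_Cl₂ + d_Ne = 954 mm, d_Ne = 954/(1 + 0.5335) = 622.1 mm.
d_Cl₂ = 954 − 622.1 = 331.9 mm.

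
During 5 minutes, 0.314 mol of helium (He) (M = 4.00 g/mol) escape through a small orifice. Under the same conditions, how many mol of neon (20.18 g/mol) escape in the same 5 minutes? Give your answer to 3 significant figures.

From Graham's law, rate_Ne/rate_He = √(M_He/M_Ne) = √(4.00/20.18) = √0.1982 = 0.4452.
So the amount for Ne is 0.314 × 0.4452 = 0.140 mol.

0.140 mol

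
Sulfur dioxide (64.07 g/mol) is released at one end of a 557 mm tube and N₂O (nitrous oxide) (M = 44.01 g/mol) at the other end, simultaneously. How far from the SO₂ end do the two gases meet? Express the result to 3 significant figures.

252 mm

Graham's law gives d_SO₂/d_N₂O = rate_SO₂/rate_N₂O = √(M_N₂O/M_SO₂) = √(44.01/64.07) = 0.8288.
With d_SO₂ + d_N₂O = 557 mm, d_N₂O = 557/(1 + 0.8288) = 304.6 mm.
d_SO₂ = 557 − 304.6 = 252 mm.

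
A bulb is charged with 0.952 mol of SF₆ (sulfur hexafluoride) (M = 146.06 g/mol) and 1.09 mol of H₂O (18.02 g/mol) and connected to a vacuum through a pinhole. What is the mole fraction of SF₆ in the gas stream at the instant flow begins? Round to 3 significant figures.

0.235

Effusion rate of each component ∝ n_i/√M_i (partial pressure × 1/√M).
Mole fraction of SF₆ in the effusate = (n_SF₆/√M_SF₆) / (n_SF₆/√M_SF₆ + n_H₂O/√M_H₂O)
= (0.952/√146.06) / (0.952/√146.06 + 1.09/√18.02) = 0.07877/(0.07877 + 0.2568) = 0.235.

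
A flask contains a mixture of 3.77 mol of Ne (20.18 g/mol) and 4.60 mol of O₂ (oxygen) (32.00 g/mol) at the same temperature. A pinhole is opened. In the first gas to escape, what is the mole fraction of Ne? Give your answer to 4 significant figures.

Each component's effusion rate ∝ (its partial pressure)·(1/√M) ∝ n_i/√M_i.
So x_Ne in the escaping gas = (n_Ne/√M_Ne) / Σ(n_i/√M_i)
= (3.77/√20.18) / (3.77/√20.18 + 4.60/√32.00) = 0.8392/(0.8392 + 0.8132) = 0.5079.

0.5079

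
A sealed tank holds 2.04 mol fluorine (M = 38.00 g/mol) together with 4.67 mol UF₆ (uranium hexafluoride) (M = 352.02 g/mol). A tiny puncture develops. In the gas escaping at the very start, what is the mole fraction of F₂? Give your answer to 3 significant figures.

Effusion rate of each component ∝ n_i/√M_i (partial pressure × 1/√M).
So x_F₂ in the escaping gas = (n_F₂/√M_F₂) / Σ(n_i/√M_i)
= (2.04/√38.00) / (2.04/√38.00 + 4.67/√352.02) = 0.3309/(0.3309 + 0.2489) = 0.571.

0.571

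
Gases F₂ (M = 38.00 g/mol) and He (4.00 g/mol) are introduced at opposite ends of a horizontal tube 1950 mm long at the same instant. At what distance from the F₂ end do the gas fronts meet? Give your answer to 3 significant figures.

478 mm

Graham's law gives d_F₂/d_He = rate_F₂/rate_He = √(M_He/M_F₂) = √(4.00/38.00) = 0.3244.
With d_F₂ + d_He = 1950 mm, d_He = 1950/(1 + 0.3244) = 1472 mm.
d_F₂ = 1950 − 1472 = 478 mm.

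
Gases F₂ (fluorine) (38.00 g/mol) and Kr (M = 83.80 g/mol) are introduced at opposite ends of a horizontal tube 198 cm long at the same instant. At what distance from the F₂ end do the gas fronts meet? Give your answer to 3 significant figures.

118 cm

Distances travelled in equal time are proportional to diffusion rates, so d_F₂/d_Kr = √(M_Kr/M_F₂) = √(83.80/38.00) = 1.485.
With d_F₂ + d_Kr = 198 cm, d_Kr = 198/(1 + 1.485) = 79.68 cm.
d_F₂ = 198 − 79.68 = 118 cm.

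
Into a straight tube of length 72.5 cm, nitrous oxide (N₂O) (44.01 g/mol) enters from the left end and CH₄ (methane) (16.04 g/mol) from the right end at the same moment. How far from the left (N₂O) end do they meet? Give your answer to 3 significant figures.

Distances travelled in equal time are proportional to diffusion rates, so d_N₂O/d_CH₄ = √(M_CH₄/M_N₂O) = √(16.04/44.01) = 0.6037.
With d_N₂O + d_CH₄ = 72.5 cm, d_CH₄ = 72.5/(1 + 0.6037) = 45.21 cm.
d_N₂O = 72.5 − 45.21 = 27.3 cm.

27.3 cm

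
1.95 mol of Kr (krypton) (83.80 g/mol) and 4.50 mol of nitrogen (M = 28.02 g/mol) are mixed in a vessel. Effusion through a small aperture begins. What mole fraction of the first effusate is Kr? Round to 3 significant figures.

0.200

Effusion rate of each component ∝ n_i/√M_i (partial pressure × 1/√M).
x_Kr(eff) = (n_Kr/√M_Kr) / (n_Kr/√M_Kr + n_N₂/√M_N₂)
= (1.95/√83.80) / (1.95/√83.80 + 4.50/√28.02) = 0.2130/(0.2130 + 0.8501) = 0.200.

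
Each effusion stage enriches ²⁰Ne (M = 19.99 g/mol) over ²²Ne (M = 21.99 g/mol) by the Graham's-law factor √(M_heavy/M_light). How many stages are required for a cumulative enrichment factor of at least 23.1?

66

Single-stage factor α = √(21.99/19.99), so ln α = ½ ln(1.10005) = 0.04768.
Need α^N ≥ 23.1 ⇒ N ≥ ln(23.1) / ln α = 3.140 / 0.04768 = 65.86.
Minimum whole number of stages: N = 66.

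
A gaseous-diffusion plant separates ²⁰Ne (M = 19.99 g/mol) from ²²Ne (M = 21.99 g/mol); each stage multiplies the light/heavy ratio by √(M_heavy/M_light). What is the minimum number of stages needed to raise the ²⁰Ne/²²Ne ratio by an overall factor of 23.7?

With α = √(21.99/19.99) per stage, ln α = ½ ln(1.10005) = 0.04768.
Need α^N ≥ 23.7 ⇒ N ≥ ln(23.7) / ln α = 3.165 / 0.04768 = 66.39.
Minimum whole number of stages: N = 67.

67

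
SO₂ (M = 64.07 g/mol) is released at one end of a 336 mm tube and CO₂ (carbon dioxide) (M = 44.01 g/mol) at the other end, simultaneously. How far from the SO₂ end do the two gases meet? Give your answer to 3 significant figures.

152 mm

The fronts meet when d_SO₂ + d_CO₂ = L with d_SO₂/d_CO₂ = √(M_CO₂/M_SO₂) (Graham's law). Here √(M_CO₂/M_SO₂) = √(44.01/64.07) = 0.8288.
With d_SO₂ + d_CO₂ = 336 mm, d_CO₂ = 336/(1 + 0.8288) = 183.7 mm.
d_SO₂ = 336 − 183.7 = 152 mm.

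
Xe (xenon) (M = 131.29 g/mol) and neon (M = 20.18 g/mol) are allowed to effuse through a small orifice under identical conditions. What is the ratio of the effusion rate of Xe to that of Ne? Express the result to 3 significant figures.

Graham's law gives rate_Xe/rate_Ne = √(M_Ne/M_Xe) = √(20.18/131.29) = √0.1537 = 0.392.

0.392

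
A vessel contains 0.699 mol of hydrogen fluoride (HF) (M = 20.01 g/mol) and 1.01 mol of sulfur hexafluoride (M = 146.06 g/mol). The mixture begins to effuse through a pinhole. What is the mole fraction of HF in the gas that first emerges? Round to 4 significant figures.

The effusion rate of species i is ∝ p_i/√M_i ∝ n_i/√M_i.
So x_HF in the escaping gas = (n_HF/√M_HF) / Σ(n_i/√M_i)
= (0.699/√20.01) / (0.699/√20.01 + 1.01/√146.06) = 0.1563/(0.1563 + 0.08357) = 0.6515.

0.6515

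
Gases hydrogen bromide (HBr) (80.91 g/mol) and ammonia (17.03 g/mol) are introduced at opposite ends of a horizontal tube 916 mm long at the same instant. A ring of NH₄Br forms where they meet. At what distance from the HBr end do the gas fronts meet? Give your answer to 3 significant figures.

The fronts meet when d_HBr + d_NH₃ = L with d_HBr/d_NH₃ = √(M_NH₃/M_HBr) (Graham's law). Here √(M_NH₃/M_HBr) = √(17.03/80.91) = 0.4588.
With d_HBr + d_NH₃ = 916 mm, d_NH₃ = 916/(1 + 0.4588) = 627.9 mm.
d_HBr = 916 − 627.9 = 288 mm.

288 mm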